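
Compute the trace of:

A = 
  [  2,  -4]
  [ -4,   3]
5

tr(A) = 2 + 3 = 5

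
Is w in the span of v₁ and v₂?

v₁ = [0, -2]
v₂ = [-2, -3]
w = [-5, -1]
Yes

Form the augmented matrix and row-reduce:
[v₁|v₂|w] = 
  [  0,  -2,  -5]
  [ -2,  -3,  -1]
Swap R1 ↔ R2
REF = 
  [ -2,  -3,  -1]
  [  0,  -2,  -5]

No row of the form [0 0 | nonzero], so the system is consistent. Back-substitution gives c₁ = -13/4, c₂ = 5/2: w = (-13/4)·v₁ + (5/2)·v₂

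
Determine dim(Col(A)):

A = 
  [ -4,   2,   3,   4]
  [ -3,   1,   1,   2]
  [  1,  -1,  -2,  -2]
dim(Col(A)) = 2

Row reduce:
R2 → R2 - (3/4)·R1
R3 → R3 + (1/4)·R1
R3 → R3 - (1)·R2
REF = 
  [  -4,    2,    3,    4]
  [   0, -1/2, -5/4,   -1]
  [   0,    0,    0,    0]
Pivot columns: 1, 2 → 2 pivots.
dim(Col(A)) = number of pivot columns = 2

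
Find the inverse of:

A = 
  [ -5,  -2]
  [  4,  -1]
det(A) = (-5)(-1) - (-2)(4) = 13
For a 2×2 matrix, A⁻¹ = (1/det(A)) · [[d, -b], [-c, a]]
    = (1/13) · [[-1, 2], [-4, -5]]

A⁻¹ = 
  [-1/13,  2/13]
  [-4/13, -5/13]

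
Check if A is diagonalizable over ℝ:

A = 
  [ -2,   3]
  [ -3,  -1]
No

tr(A) = -3, det(A) = 11
Characteristic polynomial: λ² - tr(A)λ + det(A) = λ² + 3λ + 11
λ² + 3λ + 11 = 0  ⇒  λ = (-3 ± √((3)² - 4·(11)))/2 = (-3 ± √(-35))/2
  = (-3 + i√35)/2,  (-3 - i√35)/2
Eigenvalues: (-3 + i√35)/2, (-3 - i√35)/2  (≈ -1.5 + 2.958i, -1.5 - 2.958i)
Has complex eigenvalues (not diagonalizable over ℝ).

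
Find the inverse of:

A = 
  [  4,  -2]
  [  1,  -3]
det(A) = (4)(-3) - (-2)(1) = -10
For a 2×2 matrix, A⁻¹ = (1/det(A)) · [[d, -b], [-c, a]]
    = (-1/10) · [[-3, 2], [-1, 4]]

A⁻¹ = 
  [3/10, -1/5]
  [1/10, -2/5]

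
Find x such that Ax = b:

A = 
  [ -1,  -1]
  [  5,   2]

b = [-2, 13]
x = [3, -1]

Row reduce the augmented matrix [A|b]:
R2 → R2 + (5)·R1
REF = 
  [ -1,  -1,  -2]
  [  0,  -3,   3]

Back-substitution:
x₂ = 3 / (-3) = -1
x₁ = (-2 - (-1)(-1)) / (-1) = 3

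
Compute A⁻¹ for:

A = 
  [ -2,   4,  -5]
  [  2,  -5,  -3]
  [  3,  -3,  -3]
det(A) = (-2)·((-5)(-3) - (-3)(-3)) - (4)·((2)(-3) - (-3)(3)) + (-5)·((2)(-3) - (-5)(3))
  = (-2)(6) - (4)(3) + (-5)(9)
  = -69
det(A) = -69 ≠ 0, so A is invertible.

Cofactors Cᵢⱼ = (-1)ⁱ⁺ʲ·Mᵢⱼ:
C = 
  [  6,  -3,   9]
  [ 27,  21,   6]
  [-37, -16,   2]

adj(A) = Cᵀ:
adj(A) = 
  [  6,  27, -37]
  [ -3,  21, -16]
  [  9,   6,   2]

A⁻¹ = (-1/69) · adj(A):
A⁻¹ = 
  [-2/23, -9/23, 37/69]
  [ 1/23, -7/23, 16/69]
  [-3/23, -2/23, -2/69]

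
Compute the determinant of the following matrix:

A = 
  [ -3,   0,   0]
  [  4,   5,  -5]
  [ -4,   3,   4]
-105

Cofactor expansion along row 1:
det(A) = (-3)·((5)(4) - (-5)(3)) - (0)·((4)(4) - (-5)(-4)) + (0)·((4)(3) - (5)(-4))
  = (-3)(35) - (0)(-4) + (0)(32)
  = -105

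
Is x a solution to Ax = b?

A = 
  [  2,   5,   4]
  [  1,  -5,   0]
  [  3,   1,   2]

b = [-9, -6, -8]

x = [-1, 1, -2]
No

Ax = [-5, -6, -6] ≠ b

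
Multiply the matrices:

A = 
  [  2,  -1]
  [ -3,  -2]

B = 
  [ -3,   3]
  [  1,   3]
AB = 
  [ -7,   3]
  [  7, -15]

A is 2×2 and B is 2×2, so AB is 2×2. Each entry is (row of A)·(column of B):
AB[1,1] = (2)(-3) + (-1)(1) = -7
AB[1,2] = (2)(3) + (-1)(3) = 3
AB[2,1] = (-3)(-3) + (-2)(1) = 7
AB[2,2] = (-3)(3) + (-2)(3) = -15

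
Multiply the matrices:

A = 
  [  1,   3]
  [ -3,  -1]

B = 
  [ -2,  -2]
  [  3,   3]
A is 2×2 and B is 2×2, so AB is 2×2. Each entry is (row of A)·(column of B):
AB[1,1] = (1)(-2) + (3)(3) = 7
AB[1,2] = (1)(-2) + (3)(3) = 7
AB[2,1] = (-3)(-2) + (-1)(3) = 3
AB[2,2] = (-3)(-2) + (-1)(3) = 3

AB = 
  [  7,   7]
  [  3,   3]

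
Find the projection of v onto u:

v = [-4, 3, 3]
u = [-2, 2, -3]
proj_u(v) = [-10/17, 10/17, -15/17]

v·u = (-4)(-2) + (3)(2) + (3)(-3) = 5
u·u = (-2)² + (2)² + (-3)² = 17
proj_u(v) = (v·u / u·u) × u = (5/17) × u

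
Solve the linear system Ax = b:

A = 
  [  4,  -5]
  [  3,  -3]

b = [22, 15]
x = [3, -2]

Row reduce the augmented matrix [A|b]:
R2 → R2 - (3/4)·R1
REF = 
  [   4,   -5,   22]
  [   0,  3/4, -3/2]

Back-substitution:
x₂ = (-3/2) / (3/4) = -2
x₁ = (22 - (-5)(-2)) / 4 = 3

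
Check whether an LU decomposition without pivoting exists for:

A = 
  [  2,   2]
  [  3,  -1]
Yes.
A[1,1] = 2 ≠ 0, so Gaussian elimination proceeds without a row swap: multiplier ℓ₂₁ = (3)/(2) = 3/2, and U[2,2] = -1 - (3/2)(2) = -4.
L = 
  [  1,   0]
  [3/2,   1]
U = 
  [  2,   2]
  [  0,  -4]
Check row 2 of LU: [(3/2)(2), (3/2)(2) + (-4)] = [3, -1] = row 2 of A ✓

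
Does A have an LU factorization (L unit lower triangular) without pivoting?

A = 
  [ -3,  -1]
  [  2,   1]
Yes.
A[1,1] = -3 ≠ 0, so Gaussian elimination proceeds without a row swap: multiplier ℓ₂₁ = (2)/(-3) = -2/3, and U[2,2] = 1 - (-2/3)(-1) = 1/3.
L = 
  [   1,    0]
  [-2/3,    1]
U = 
  [ -3,  -1]
  [  0, 1/3]
Check row 2 of LU: [(-2/3)(-3), (-2/3)(-1) + (1/3)] = [2, 1] = row 2 of A ✓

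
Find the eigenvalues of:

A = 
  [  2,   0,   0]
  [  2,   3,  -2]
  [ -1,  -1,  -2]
Characteristic polynomial: det(λI - A) = λ³ - 3λ² - 6λ + 16
Testing integer divisors of the constant term: p(2) = 0, so (λ - 2) is a factor:
p(λ) = (λ - 2)(λ² - λ - 8)
λ² - λ - 8 = 0  ⇒  λ = (1 ± √((-1)² - 4·(-8)))/2 = (1 ± √(33))/2
  = (1 + √33)/2,  (1 - √33)/2

λ = 2, (1 + √33)/2, (1 - √33)/2  (≈ 2, 3.372, -2.372)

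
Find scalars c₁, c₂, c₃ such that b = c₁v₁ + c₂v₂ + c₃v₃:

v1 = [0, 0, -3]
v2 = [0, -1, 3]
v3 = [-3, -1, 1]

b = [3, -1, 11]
c1 = -2, c2 = 2, c3 = -1

b = -2·v1 + 2·v2 + -1·v3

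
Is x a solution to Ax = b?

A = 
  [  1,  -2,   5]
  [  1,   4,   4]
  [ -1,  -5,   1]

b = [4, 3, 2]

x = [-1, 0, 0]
No

Ax = [-1, -1, 1] ≠ b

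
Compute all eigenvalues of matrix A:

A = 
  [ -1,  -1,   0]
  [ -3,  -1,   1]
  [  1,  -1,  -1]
λ = 0, (-3 + √5)/2, (-3 - √5)/2  (≈ 0, -0.382, -2.618)

Characteristic polynomial: det(λI - A) = λ³ + 3λ² + λ
The constant term is 0, so λ = 0 is a root: p(λ) = λ(λ² + 3λ + 1)
λ² + 3λ + 1 = 0  ⇒  λ = (-3 ± √((3)² - 4·(1)))/2 = (-3 ± √(5))/2
  = (-3 + √5)/2,  (-3 - √5)/2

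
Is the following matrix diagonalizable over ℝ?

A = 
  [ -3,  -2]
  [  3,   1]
No

tr(A) = -2, det(A) = 3
Characteristic polynomial: λ² - tr(A)λ + det(A) = λ² + 2λ + 3
λ² + 2λ + 3 = 0  ⇒  λ = (-2 ± √((2)² - 4·(3)))/2 = (-2 ± √(-8))/2
  = -1 + i√2,  -1 - i√2
Eigenvalues: -1 + i√2, -1 - i√2  (≈ -1 + 1.414i, -1 - 1.414i)
Has complex eigenvalues (not diagonalizable over ℝ).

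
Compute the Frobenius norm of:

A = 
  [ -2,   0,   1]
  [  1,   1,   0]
||A||_F = 2.646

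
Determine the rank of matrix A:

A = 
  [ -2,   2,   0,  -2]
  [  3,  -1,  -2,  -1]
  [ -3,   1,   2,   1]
rank(A) = 2

Row reduce:
R2 → R2 + (3/2)·R1
R3 → R3 - (3/2)·R1
R3 → R3 + (1)·R2
REF = 
  [ -2,   2,   0,  -2]
  [  0,   2,  -2,  -4]
  [  0,   0,   0,   0]
Pivot columns: 1, 2 → 2 pivots.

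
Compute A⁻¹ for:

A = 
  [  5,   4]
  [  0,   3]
det(A) = (5)(3) - (4)(0) = 15
For a 2×2 matrix, A⁻¹ = (1/det(A)) · [[d, -b], [-c, a]]
    = (1/15) · [[3, -4], [0, 5]]

A⁻¹ = 
  [  1/5, -4/15]
  [    0,   1/3]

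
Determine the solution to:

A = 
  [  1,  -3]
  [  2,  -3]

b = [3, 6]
Row reduce the augmented matrix [A|b]:
R2 → R2 - (2)·R1
REF = 
  [  1,  -3,   3]
  [  0,   3,   0]

Back-substitution:
x₂ = 0 / 3 = 0
x₁ = (3 - (-3)(0)) / 1 = 3

x = [3, 0]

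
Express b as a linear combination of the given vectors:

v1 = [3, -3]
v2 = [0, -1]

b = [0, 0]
c1 = 0, c2 = 0

b = 0·v1 + 0·v2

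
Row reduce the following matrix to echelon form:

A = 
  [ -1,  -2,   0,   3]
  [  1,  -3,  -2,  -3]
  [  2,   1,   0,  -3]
Row operations:
R2 → R2 + (1)·R1
R3 → R3 + (2)·R1
R3 → R3 - (3/5)·R2

Resulting echelon form:
REF = 
  [ -1,  -2,   0,   3]
  [  0,  -5,  -2,   0]
  [  0,   0, 6/5,   3]

Rank = 3 (number of non-zero pivot rows).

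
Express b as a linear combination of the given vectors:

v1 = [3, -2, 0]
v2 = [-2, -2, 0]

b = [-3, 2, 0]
c1 = -1, c2 = 0

b = -1·v1 + 0·v2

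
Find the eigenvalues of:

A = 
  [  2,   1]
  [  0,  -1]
tr(A) = 1, det(A) = -2
Characteristic polynomial: λ² - tr(A)λ + det(A) = λ² - λ - 2
λ² - λ - 2 = (λ + 1)(λ - 2)

λ = 2, -1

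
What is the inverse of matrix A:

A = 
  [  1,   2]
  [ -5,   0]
det(A) = (1)(0) - (2)(-5) = 10
For a 2×2 matrix, A⁻¹ = (1/det(A)) · [[d, -b], [-c, a]]
    = (1/10) · [[0, -2], [5, 1]]

A⁻¹ = 
  [   0, -1/5]
  [ 1/2, 1/10]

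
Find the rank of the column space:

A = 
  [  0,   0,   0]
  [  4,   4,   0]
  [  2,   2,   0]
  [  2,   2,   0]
Row reduce:
Swap R1 ↔ R2
R3 → R3 - (1/2)·R1
R4 → R4 - (1/2)·R1
REF = 
  [  4,   4,   0]
  [  0,   0,   0]
  [  0,   0,   0]
  [  0,   0,   0]
Pivot columns: 1 → 1 pivot.
dim(Col(A)) = number of pivot columns = 1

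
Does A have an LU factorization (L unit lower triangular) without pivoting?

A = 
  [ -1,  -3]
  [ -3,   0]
Yes.
A[1,1] = -1 ≠ 0, so Gaussian elimination proceeds without a row swap: multiplier ℓ₂₁ = (-3)/(-1) = 3, and U[2,2] = 0 - (3)(-3) = 9.
L = 
  [  1,   0]
  [  3,   1]
U = 
  [ -1,  -3]
  [  0,   9]
Check row 2 of LU: [(3)(-1), (3)(-3) + 9] = [-3, 0] = row 2 of A ✓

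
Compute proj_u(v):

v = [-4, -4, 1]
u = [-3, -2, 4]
proj_u(v) = [-72/29, -48/29, 96/29]

v·u = (-4)(-3) + (-4)(-2) + (1)(4) = 24
u·u = (-3)² + (-2)² + (4)² = 29
proj_u(v) = (v·u / u·u) × u = (24/29) × u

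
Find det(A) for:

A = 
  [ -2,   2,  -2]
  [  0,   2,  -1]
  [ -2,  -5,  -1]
Cofactor expansion along row 1:
det(A) = (-2)·((2)(-1) - (-1)(-5)) - (2)·((0)(-1) - (-1)(-2)) + (-2)·((0)(-5) - (2)(-2))
  = (-2)(-7) - (2)(-2) + (-2)(4)
  = 10

det(A) = 10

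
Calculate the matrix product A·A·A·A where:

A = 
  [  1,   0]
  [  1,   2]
A² = A·A:
A²[1,1] = (1)(1) + (0)(1) = 1
A²[1,2] = (1)(0) + (0)(2) = 0
A²[2,1] = (1)(1) + (2)(1) = 3
A²[2,2] = (1)(0) + (2)(2) = 4
A² = 
  [  1,   0]
  [  3,   4]

A^3 = A^2·A:
A^3[1,1] = (1)(1) + (0)(1) = 1
A^3[1,2] = (1)(0) + (0)(2) = 0
A^3[2,1] = (3)(1) + (4)(1) = 7
A^3[2,2] = (3)(0) + (4)(2) = 8
A^3 = 
  [  1,   0]
  [  7,   8]

A^4 = A^3·A:
A^4[1,1] = (1)(1) + (0)(1) = 1
A^4[1,2] = (1)(0) + (0)(2) = 0
A^4[2,1] = (7)(1) + (8)(1) = 15
A^4[2,2] = (7)(0) + (8)(2) = 16
A^4 = 
  [  1,   0]
  [ 15,  16]

Therefore
A^4 = 
  [  1,   0]
  [ 15,  16]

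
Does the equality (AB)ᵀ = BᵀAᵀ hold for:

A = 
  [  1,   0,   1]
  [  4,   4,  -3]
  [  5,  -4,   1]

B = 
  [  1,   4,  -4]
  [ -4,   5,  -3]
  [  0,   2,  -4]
Yes

(AB)ᵀ = 
  [  1, -12,  21]
  [  6,  30,   2]
  [ -8, -16, -12]

BᵀAᵀ = 
  [  1, -12,  21]
  [  6,  30,   2]
  [ -8, -16, -12]

Both sides are equal — this is the standard identity (AB)ᵀ = BᵀAᵀ, which holds for all A, B.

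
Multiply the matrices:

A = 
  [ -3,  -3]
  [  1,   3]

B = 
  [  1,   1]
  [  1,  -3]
A is 2×2 and B is 2×2, so AB is 2×2. Each entry is (row of A)·(column of B):
AB[1,1] = (-3)(1) + (-3)(1) = -6
AB[1,2] = (-3)(1) + (-3)(-3) = 6
AB[2,1] = (1)(1) + (3)(1) = 4
AB[2,2] = (1)(1) + (3)(-3) = -8

AB = 
  [ -6,   6]
  [  4,  -8]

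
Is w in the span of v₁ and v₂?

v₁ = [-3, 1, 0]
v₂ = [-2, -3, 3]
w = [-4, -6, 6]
Yes

Form the augmented matrix and row-reduce:
[v₁|v₂|w] = 
  [ -3,  -2,  -4]
  [  1,  -3,  -6]
  [  0,   3,   6]
R2 → R2 + (1/3)·R1
R3 → R3 + (9/11)·R2
REF = 
  [   -3,    -2,    -4]
  [    0, -11/3, -22/3]
  [    0,     0,     0]

No row of the form [0 0 | nonzero], so the system is consistent. Back-substitution gives c₁ = 0, c₂ = 2: w = (0)·v₁ + (2)·v₂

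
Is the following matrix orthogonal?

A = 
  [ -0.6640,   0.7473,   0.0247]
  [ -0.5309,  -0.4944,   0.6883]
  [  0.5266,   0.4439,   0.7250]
Yes

AᵀA = 
  [  1.0001,   0,   0]
  [  0,   0.9999,   0]
  [  0,   0,   1]
≈ I (equal to I up to the 4-dp rounding of the entries)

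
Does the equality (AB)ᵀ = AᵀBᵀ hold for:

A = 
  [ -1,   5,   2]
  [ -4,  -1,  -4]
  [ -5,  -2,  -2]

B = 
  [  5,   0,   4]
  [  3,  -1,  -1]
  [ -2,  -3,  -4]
No

(AB)ᵀ = 
  [  6, -15, -27]
  [-11,  13,   8]
  [-17,   1, -10]

AᵀBᵀ = 
  [-25,   6,  34]
  [ 17,  18,   1]
  [  2,  12,  16]

The two matrices differ, so (AB)ᵀ ≠ AᵀBᵀ in general. The correct identity is (AB)ᵀ = BᵀAᵀ.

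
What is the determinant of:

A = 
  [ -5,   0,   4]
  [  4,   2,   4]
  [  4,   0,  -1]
Cofactor expansion along row 1:
det(A) = (-5)·((2)(-1) - (4)(0)) - (0)·((4)(-1) - (4)(4)) + (4)·((4)(0) - (2)(4))
  = (-5)(-2) - (0)(-20) + (4)(-8)
  = -22

det(A) = -22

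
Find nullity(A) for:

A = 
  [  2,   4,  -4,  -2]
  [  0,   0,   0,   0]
nullity(A) = 3

Row reduce:
(no row operations needed)
REF = 
  [  2,   4,  -4,  -2]
  [  0,   0,   0,   0]
Pivot columns: 1 → 1 pivot.
rank(A) = 1, so nullity(A) = 4 - 1 = 3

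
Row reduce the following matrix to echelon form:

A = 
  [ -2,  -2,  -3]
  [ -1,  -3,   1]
Row operations:
R2 → R2 - (1/2)·R1

Resulting echelon form:
REF = 
  [ -2,  -2,  -3]
  [  0,  -2, 5/2]

Rank = 2 (number of non-zero pivot rows).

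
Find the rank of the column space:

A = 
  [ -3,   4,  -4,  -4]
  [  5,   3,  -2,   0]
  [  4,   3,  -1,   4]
dim(Col(A)) = 3

Row reduce:
R2 → R2 + (5/3)·R1
R3 → R3 + (4/3)·R1
R3 → R3 - (25/29)·R2
REF = 
  [    -3,      4,     -4,     -4]
  [     0,   29/3,  -26/3,  -20/3]
  [     0,      0,  33/29, 128/29]
Pivot columns: 1, 2, 3 → 3 pivots.
dim(Col(A)) = number of pivot columns = 3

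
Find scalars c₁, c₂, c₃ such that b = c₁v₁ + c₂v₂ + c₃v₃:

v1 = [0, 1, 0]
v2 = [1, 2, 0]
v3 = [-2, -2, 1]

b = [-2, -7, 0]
c1 = -3, c2 = -2, c3 = 0

b = -3·v1 + -2·v2 + 0·v3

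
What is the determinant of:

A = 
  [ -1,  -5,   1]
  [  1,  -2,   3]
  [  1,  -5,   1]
-26

Cofactor expansion along row 1:
det(A) = (-1)·((-2)(1) - (3)(-5)) - (-5)·((1)(1) - (3)(1)) + (1)·((1)(-5) - (-2)(1))
  = (-1)(13) - (-5)(-2) + (1)(-3)
  = -26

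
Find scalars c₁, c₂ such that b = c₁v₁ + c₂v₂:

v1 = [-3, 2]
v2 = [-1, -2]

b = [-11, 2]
c1 = 3, c2 = 2

b = 3·v1 + 2·v2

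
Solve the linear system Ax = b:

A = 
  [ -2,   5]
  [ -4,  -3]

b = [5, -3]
Row reduce the augmented matrix [A|b]:
R2 → R2 - (2)·R1
REF = 
  [ -2,   5,   5]
  [  0, -13, -13]

Back-substitution:
x₂ = (-13) / (-13) = 1
x₁ = (5 - (5)(1)) / (-2) = 0

x = [0, 1]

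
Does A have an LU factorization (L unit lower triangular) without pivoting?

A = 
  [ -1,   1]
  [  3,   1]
Yes.
A[1,1] = -1 ≠ 0, so Gaussian elimination proceeds without a row swap: multiplier ℓ₂₁ = (3)/(-1) = -3, and U[2,2] = 1 - (-3)(1) = 4.
L = 
  [  1,   0]
  [ -3,   1]
U = 
  [ -1,   1]
  [  0,   4]
Check row 2 of LU: [(-3)(-1), (-3)(1) + 4] = [3, 1] = row 2 of A ✓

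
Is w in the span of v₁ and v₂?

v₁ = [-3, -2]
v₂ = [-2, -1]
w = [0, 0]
Yes

Form the augmented matrix and row-reduce:
[v₁|v₂|w] = 
  [ -3,  -2,   0]
  [ -2,  -1,   0]
R2 → R2 - (2/3)·R1
REF = 
  [ -3,  -2,   0]
  [  0, 1/3,   0]

No row of the form [0 0 | nonzero], so the system is consistent. Back-substitution gives c₁ = 0, c₂ = 0: w = (0)·v₁ + (0)·v₂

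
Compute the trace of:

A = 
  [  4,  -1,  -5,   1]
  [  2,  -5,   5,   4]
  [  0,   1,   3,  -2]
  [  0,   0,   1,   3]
5

tr(A) = 4 + -5 + 3 + 3 = 5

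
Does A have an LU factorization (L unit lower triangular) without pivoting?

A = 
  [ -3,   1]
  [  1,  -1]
Yes.
A[1,1] = -3 ≠ 0, so Gaussian elimination proceeds without a row swap: multiplier ℓ₂₁ = (1)/(-3) = -1/3, and U[2,2] = -1 - (-1/3)(1) = -2/3.
L = 
  [   1,    0]
  [-1/3,    1]
U = 
  [  -3,    1]
  [   0, -2/3]
Check row 2 of LU: [(-1/3)(-3), (-1/3)(1) + (-2/3)] = [1, -1] = row 2 of A ✓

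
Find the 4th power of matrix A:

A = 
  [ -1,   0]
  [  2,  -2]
A² = A·A:
A²[1,1] = (-1)(-1) + (0)(2) = 1
A²[1,2] = (-1)(0) + (0)(-2) = 0
A²[2,1] = (2)(-1) + (-2)(2) = -6
A²[2,2] = (2)(0) + (-2)(-2) = 4
A² = 
  [  1,   0]
  [ -6,   4]

A^3 = A^2·A:
A^3[1,1] = (1)(-1) + (0)(2) = -1
A^3[1,2] = (1)(0) + (0)(-2) = 0
A^3[2,1] = (-6)(-1) + (4)(2) = 14
A^3[2,2] = (-6)(0) + (4)(-2) = -8
A^3 = 
  [ -1,   0]
  [ 14,  -8]

A^4 = A^3·A:
A^4[1,1] = (-1)(-1) + (0)(2) = 1
A^4[1,2] = (-1)(0) + (0)(-2) = 0
A^4[2,1] = (14)(-1) + (-8)(2) = -30
A^4[2,2] = (14)(0) + (-8)(-2) = 16
A^4 = 
  [  1,   0]
  [-30,  16]

Therefore
A^4 = 
  [  1,   0]
  [-30,  16]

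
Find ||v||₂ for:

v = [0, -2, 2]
2.828

||v||₂ = √((0)² + (-2)² + (2)²) = √8 = 2.828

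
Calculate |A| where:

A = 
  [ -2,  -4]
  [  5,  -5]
30

For a 2×2 matrix, det = ad - bc = (-2)(-5) - (-4)(5) = 30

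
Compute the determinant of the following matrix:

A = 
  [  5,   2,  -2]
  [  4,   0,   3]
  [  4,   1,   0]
1

Cofactor expansion along row 1:
det(A) = (5)·((0)(0) - (3)(1)) - (2)·((4)(0) - (3)(4)) + (-2)·((4)(1) - (0)(4))
  = (5)(-3) - (2)(-12) + (-2)(4)
  = 1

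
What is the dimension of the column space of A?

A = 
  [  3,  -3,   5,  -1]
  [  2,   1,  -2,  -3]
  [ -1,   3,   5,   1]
Row reduce:
R2 → R2 - (2/3)·R1
R3 → R3 + (1/3)·R1
R3 → R3 - (2/3)·R2
REF = 
  [    3,    -3,     5,    -1]
  [    0,     3, -16/3,  -7/3]
  [    0,     0,  92/9,  20/9]
Pivot columns: 1, 2, 3 → 3 pivots.
dim(Col(A)) = number of pivot columns = 3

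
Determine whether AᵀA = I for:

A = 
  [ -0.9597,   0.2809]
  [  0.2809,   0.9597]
Yes

AᵀA = 
  [  0.9999,   0]
  [  0,   0.9999]
≈ I (equal to I up to the 4-dp rounding of the entries)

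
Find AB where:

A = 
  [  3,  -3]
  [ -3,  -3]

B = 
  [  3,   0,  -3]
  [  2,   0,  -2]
AB = 
  [  3,   0,  -3]
  [-15,   0,  15]

A is 2×2 and B is 2×3, so AB is 2×3. Each entry is (row of A)·(column of B):
AB[1,1] = (3)(3) + (-3)(2) = 3
AB[1,2] = (3)(0) + (-3)(0) = 0
AB[1,3] = (3)(-3) + (-3)(-2) = -3
AB[2,1] = (-3)(3) + (-3)(2) = -15
AB[2,2] = (-3)(0) + (-3)(0) = 0
AB[2,3] = (-3)(-3) + (-3)(-2) = 15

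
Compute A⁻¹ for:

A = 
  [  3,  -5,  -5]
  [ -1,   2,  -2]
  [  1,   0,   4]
det(A) = (3)·((2)(4) - (-2)(0)) - (-5)·((-1)(4) - (-2)(1)) + (-5)·((-1)(0) - (2)(1))
  = (3)(8) - (-5)(-2) + (-5)(-2)
  = 24
det(A) = 24 ≠ 0, so A is invertible.

Cofactors Cᵢⱼ = (-1)ⁱ⁺ʲ·Mᵢⱼ:
C = 
  [  8,   2,  -2]
  [ 20,  17,  -5]
  [ 20,  11,   1]

adj(A) = Cᵀ:
adj(A) = 
  [  8,  20,  20]
  [  2,  17,  11]
  [ -2,  -5,   1]

A⁻¹ = (1/24) · adj(A):
A⁻¹ = 
  [  1/3,   5/6,   5/6]
  [ 1/12, 17/24, 11/24]
  [-1/12, -5/24,  1/24]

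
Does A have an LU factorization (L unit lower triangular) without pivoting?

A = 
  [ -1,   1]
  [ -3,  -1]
Yes.
A[1,1] = -1 ≠ 0, so Gaussian elimination proceeds without a row swap: multiplier ℓ₂₁ = (-3)/(-1) = 3, and U[2,2] = -1 - (3)(1) = -4.
L = 
  [  1,   0]
  [  3,   1]
U = 
  [ -1,   1]
  [  0,  -4]
Check row 2 of LU: [(3)(-1), (3)(1) + (-4)] = [-3, -1] = row 2 of A ✓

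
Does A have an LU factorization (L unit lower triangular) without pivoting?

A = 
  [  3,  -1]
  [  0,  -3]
Yes.
A[1,1] = 3 ≠ 0, so Gaussian elimination proceeds without a row swap: multiplier ℓ₂₁ = (0)/(3) = 0, and U[2,2] = -3 - (0)(-1) = -3.
L = 
  [  1,   0]
  [  0,   1]
U = 
  [  3,  -1]
  [  0,  -3]
Check row 2 of LU: [(0)(3), (0)(-1) + (-3)] = [0, -3] = row 2 of A ✓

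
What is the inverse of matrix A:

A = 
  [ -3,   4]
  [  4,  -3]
det(A) = (-3)(-3) - (4)(4) = -7
For a 2×2 matrix, A⁻¹ = (1/det(A)) · [[d, -b], [-c, a]]
    = (-1/7) · [[-3, -4], [-4, -3]]

A⁻¹ = 
  [3/7, 4/7]
  [4/7, 3/7]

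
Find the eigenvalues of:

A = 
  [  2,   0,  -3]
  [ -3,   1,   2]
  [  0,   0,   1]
λ = 1, 2, 1

Characteristic polynomial: det(λI - A) = λ³ - 4λ² + 5λ - 2
Testing integer divisors of the constant term: p(1) = 0, so (λ - 1) is a factor:
p(λ) = (λ - 1)(λ² - 3λ + 2)
λ² - 3λ + 2 = (λ - 1)(λ - 2)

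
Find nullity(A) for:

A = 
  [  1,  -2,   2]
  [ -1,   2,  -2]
nullity(A) = 2

Row reduce:
R2 → R2 + (1)·R1
REF = 
  [  1,  -2,   2]
  [  0,   0,   0]
Pivot columns: 1 → 1 pivot.
rank(A) = 1, so nullity(A) = 3 - 1 = 2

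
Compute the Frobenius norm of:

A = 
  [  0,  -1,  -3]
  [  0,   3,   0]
||A||_F = 4.359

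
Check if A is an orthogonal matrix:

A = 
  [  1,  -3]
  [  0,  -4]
No

AᵀA = 
  [  1,  -3]
  [ -3,  25]
≠ I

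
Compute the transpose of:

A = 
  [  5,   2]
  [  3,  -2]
Aᵀ = 
  [  5,   3]
  [  2,  -2]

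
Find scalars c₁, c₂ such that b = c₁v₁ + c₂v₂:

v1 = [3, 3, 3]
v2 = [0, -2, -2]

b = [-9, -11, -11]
c1 = -3, c2 = 1

b = -3·v1 + 1·v2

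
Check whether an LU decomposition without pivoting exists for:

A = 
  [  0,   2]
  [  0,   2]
Yes.
The first column is zero, so A is already upper triangular: L = I, U = A.
L = 
  [  1,   0]
  [  0,   1]
U = 
  [  0,   2]
  [  0,   2]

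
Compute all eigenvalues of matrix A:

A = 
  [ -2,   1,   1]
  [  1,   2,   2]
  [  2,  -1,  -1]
Characteristic polynomial: det(λI - A) = λ³ + λ² - 5λ
The constant term is 0, so λ = 0 is a root: p(λ) = λ(λ² + λ - 5)
λ² + λ - 5 = 0  ⇒  λ = (-1 ± √((1)² - 4·(-5)))/2 = (-1 ± √(21))/2
  = (-1 + √21)/2,  (-1 - √21)/2

λ = 0, (-1 + √21)/2, (-1 - √21)/2  (≈ 0, 1.791, -2.791)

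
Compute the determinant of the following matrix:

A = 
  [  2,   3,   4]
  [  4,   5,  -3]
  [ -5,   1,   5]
157

Cofactor expansion along row 1:
det(A) = (2)·((5)(5) - (-3)(1)) - (3)·((4)(5) - (-3)(-5)) + (4)·((4)(1) - (5)(-5))
  = (2)(28) - (3)(5) + (4)(29)
  = 157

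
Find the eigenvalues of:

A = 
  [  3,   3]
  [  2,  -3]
tr(A) = 0, det(A) = -15
Characteristic polynomial: λ² - tr(A)λ + det(A) = λ² - 15
λ² - 15 = 0  ⇒  λ = (0 ± √((0)² - 4·(-15)))/2 = (0 ± √(60))/2
  = √15,  -√15

λ = √15, -√15  (≈ 3.873, -3.873)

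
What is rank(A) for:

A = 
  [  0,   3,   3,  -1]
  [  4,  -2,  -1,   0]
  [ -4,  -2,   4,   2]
rank(A) = 3

Row reduce:
Swap R1 ↔ R2
R3 → R3 + (1)·R1
R3 → R3 + (4/3)·R2
REF = 
  [  4,  -2,  -1,   0]
  [  0,   3,   3,  -1]
  [  0,   0,   7, 2/3]
Pivot columns: 1, 2, 3 → 3 pivots.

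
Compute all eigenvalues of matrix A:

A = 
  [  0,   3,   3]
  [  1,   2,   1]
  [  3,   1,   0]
Characteristic polynomial: det(λI - A) = λ³ - 2λ² - 13λ + 6
Testing integer divisors of the constant term: p(-3) = 0, so (λ + 3) is a factor:
p(λ) = (λ + 3)(λ² - 5λ + 2)
λ² - 5λ + 2 = 0  ⇒  λ = (5 ± √((-5)² - 4·(2)))/2 = (5 ± √(17))/2
  = (5 + √17)/2,  (5 - √17)/2

λ = -3, (5 + √17)/2, (5 - √17)/2  (≈ -3, 4.562, 0.4384)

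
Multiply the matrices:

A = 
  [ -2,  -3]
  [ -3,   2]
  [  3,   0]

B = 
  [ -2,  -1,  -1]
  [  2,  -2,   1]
A is 3×2 and B is 2×3, so AB is 3×3. Each entry is (row of A)·(column of B):
AB[1,1] = (-2)(-2) + (-3)(2) = -2
AB[1,2] = (-2)(-1) + (-3)(-2) = 8
AB[1,3] = (-2)(-1) + (-3)(1) = -1
AB[2,1] = (-3)(-2) + (2)(2) = 10
AB[2,2] = (-3)(-1) + (2)(-2) = -1
AB[2,3] = (-3)(-1) + (2)(1) = 5
AB[3,1] = (3)(-2) + (0)(2) = -6
AB[3,2] = (3)(-1) + (0)(-2) = -3
AB[3,3] = (3)(-1) + (0)(1) = -3

AB = 
  [ -2,   8,  -1]
  [ 10,  -1,   5]
  [ -6,  -3,  -3]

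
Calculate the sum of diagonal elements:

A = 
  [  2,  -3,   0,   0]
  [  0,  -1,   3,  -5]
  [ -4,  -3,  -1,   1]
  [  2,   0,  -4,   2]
2

tr(A) = 2 + -1 + -1 + 2 = 2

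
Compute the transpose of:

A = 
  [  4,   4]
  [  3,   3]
Aᵀ = 
  [  4,   3]
  [  4,   3]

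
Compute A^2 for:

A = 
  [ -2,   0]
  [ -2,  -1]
A² = A·A:
A²[1,1] = (-2)(-2) + (0)(-2) = 4
A²[1,2] = (-2)(0) + (0)(-1) = 0
A²[2,1] = (-2)(-2) + (-1)(-2) = 6
A²[2,2] = (-2)(0) + (-1)(-1) = 1
A² = 
  [  4,   0]
  [  6,   1]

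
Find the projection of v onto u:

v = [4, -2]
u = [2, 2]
proj_u(v) = [1, 1]

v·u = (4)(2) + (-2)(2) = 4
u·u = (2)² + (2)² = 8
proj_u(v) = (v·u / u·u) × u = (4/8) × u = (1/2) × u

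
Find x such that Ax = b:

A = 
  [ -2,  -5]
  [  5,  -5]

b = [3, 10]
Row reduce the augmented matrix [A|b]:
R2 → R2 + (5/2)·R1
REF = 
  [   -2,    -5,     3]
  [    0, -35/2,  35/2]

Back-substitution:
x₂ = (35/2) / (-35/2) = -1
x₁ = (3 - (-5)(-1)) / (-2) = 1

x = [1, -1]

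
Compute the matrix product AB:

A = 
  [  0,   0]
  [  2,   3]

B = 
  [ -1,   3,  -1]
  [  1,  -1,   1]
AB = 
  [  0,   0,   0]
  [  1,   3,   1]

A is 2×2 and B is 2×3, so AB is 2×3. Each entry is (row of A)·(column of B):
AB[1,1] = (0)(-1) + (0)(1) = 0
AB[1,2] = (0)(3) + (0)(-1) = 0
AB[1,3] = (0)(-1) + (0)(1) = 0
AB[2,1] = (2)(-1) + (3)(1) = 1
AB[2,2] = (2)(3) + (3)(-1) = 3
AB[2,3] = (2)(-1) + (3)(1) = 1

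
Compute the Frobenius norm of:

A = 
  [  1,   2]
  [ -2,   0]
||A||_F = 3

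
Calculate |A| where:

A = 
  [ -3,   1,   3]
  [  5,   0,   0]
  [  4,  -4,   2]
Cofactor expansion along row 1:
det(A) = (-3)·((0)(2) - (0)(-4)) - (1)·((5)(2) - (0)(4)) + (3)·((5)(-4) - (0)(4))
  = (-3)(0) - (1)(10) + (3)(-20)
  = -70

det(A) = -70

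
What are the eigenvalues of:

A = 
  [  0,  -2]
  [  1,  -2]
λ = -1 + i, -1 - i  (≈ -1 + 1i, -1 - 1i)

tr(A) = -2, det(A) = 2
Characteristic polynomial: λ² - tr(A)λ + det(A) = λ² + 2λ + 2
λ² + 2λ + 2 = 0  ⇒  λ = (-2 ± √((2)² - 4·(2)))/2 = (-2 ± √(-4))/2
  = -1 + i,  -1 - i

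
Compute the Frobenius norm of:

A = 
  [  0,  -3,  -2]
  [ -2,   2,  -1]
||A||_F = 4.69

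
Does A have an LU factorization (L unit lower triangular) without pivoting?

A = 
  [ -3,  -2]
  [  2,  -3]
Yes.
A[1,1] = -3 ≠ 0, so Gaussian elimination proceeds without a row swap: multiplier ℓ₂₁ = (2)/(-3) = -2/3, and U[2,2] = -3 - (-2/3)(-2) = -13/3.
L = 
  [   1,    0]
  [-2/3,    1]
U = 
  [   -3,    -2]
  [    0, -13/3]
Check row 2 of LU: [(-2/3)(-3), (-2/3)(-2) + (-13/3)] = [2, -3] = row 2 of A ✓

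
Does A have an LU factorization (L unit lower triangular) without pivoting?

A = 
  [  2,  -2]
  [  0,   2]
Yes.
A[1,1] = 2 ≠ 0, so Gaussian elimination proceeds without a row swap: multiplier ℓ₂₁ = (0)/(2) = 0, and U[2,2] = 2 - (0)(-2) = 2.
L = 
  [  1,   0]
  [  0,   1]
U = 
  [  2,  -2]
  [  0,   2]
Check row 2 of LU: [(0)(2), (0)(-2) + 2] = [0, 2] = row 2 of A ✓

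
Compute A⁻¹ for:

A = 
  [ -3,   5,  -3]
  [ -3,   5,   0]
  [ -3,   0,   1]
det(A) = (-3)·((5)(1) - (0)(0)) - (5)·((-3)(1) - (0)(-3)) + (-3)·((-3)(0) - (5)(-3))
  = (-3)(5) - (5)(-3) + (-3)(15)
  = -45
det(A) = -45 ≠ 0, so A is invertible.

Cofactors Cᵢⱼ = (-1)ⁱ⁺ʲ·Mᵢⱼ:
C = 
  [  5,   3,  15]
  [ -5, -12, -15]
  [ 15,   9,   0]

adj(A) = Cᵀ:
adj(A) = 
  [  5,  -5,  15]
  [  3, -12,   9]
  [ 15, -15,   0]

A⁻¹ = (-1/45) · adj(A):
A⁻¹ = 
  [ -1/9,   1/9,  -1/3]
  [-1/15,  4/15,  -1/5]
  [ -1/3,   1/3,     0]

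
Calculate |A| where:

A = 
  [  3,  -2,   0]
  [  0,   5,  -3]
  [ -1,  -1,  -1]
-30

Cofactor expansion along row 1:
det(A) = (3)·((5)(-1) - (-3)(-1)) - (-2)·((0)(-1) - (-3)(-1)) + (0)·((0)(-1) - (5)(-1))
  = (3)(-8) - (-2)(-3) + (0)(5)
  = -30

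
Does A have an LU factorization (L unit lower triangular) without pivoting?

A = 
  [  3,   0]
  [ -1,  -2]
Yes.
A[1,1] = 3 ≠ 0, so Gaussian elimination proceeds without a row swap: multiplier ℓ₂₁ = (-1)/(3) = -1/3, and U[2,2] = -2 - (-1/3)(0) = -2.
L = 
  [   1,    0]
  [-1/3,    1]
U = 
  [  3,   0]
  [  0,  -2]
Check row 2 of LU: [(-1/3)(3), (-1/3)(0) + (-2)] = [-1, -2] = row 2 of A ✓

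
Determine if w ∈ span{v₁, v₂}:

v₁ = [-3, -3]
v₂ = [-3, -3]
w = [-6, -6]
Yes

Form the augmented matrix and row-reduce:
[v₁|v₂|w] = 
  [ -3,  -3,  -6]
  [ -3,  -3,  -6]
R2 → R2 - (1)·R1
REF = 
  [ -3,  -3,  -6]
  [  0,   0,   0]

No row of the form [0 0 | nonzero], so the system is consistent. Back-substitution gives c₁ = 2, c₂ = 0: w = (2)·v₁ + (0)·v₂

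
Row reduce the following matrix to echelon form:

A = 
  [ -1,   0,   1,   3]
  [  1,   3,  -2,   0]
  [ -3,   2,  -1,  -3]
Row operations:
R2 → R2 + (1)·R1
R3 → R3 - (3)·R1
R3 → R3 - (2/3)·R2

Resulting echelon form:
REF = 
  [   -1,     0,     1,     3]
  [    0,     3,    -1,     3]
  [    0,     0, -10/3,   -14]

Rank = 3 (number of non-zero pivot rows).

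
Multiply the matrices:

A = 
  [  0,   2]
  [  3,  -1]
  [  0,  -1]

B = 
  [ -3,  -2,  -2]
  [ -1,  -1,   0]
AB = 
  [ -2,  -2,   0]
  [ -8,  -5,  -6]
  [  1,   1,   0]

A is 3×2 and B is 2×3, so AB is 3×3. Each entry is (row of A)·(column of B):
AB[1,1] = (0)(-3) + (2)(-1) = -2
AB[1,2] = (0)(-2) + (2)(-1) = -2
AB[1,3] = (0)(-2) + (2)(0) = 0
AB[2,1] = (3)(-3) + (-1)(-1) = -8
AB[2,2] = (3)(-2) + (-1)(-1) = -5
AB[2,3] = (3)(-2) + (-1)(0) = -6
AB[3,1] = (0)(-3) + (-1)(-1) = 1
AB[3,2] = (0)(-2) + (-1)(-1) = 1
AB[3,3] = (0)(-2) + (-1)(0) = 0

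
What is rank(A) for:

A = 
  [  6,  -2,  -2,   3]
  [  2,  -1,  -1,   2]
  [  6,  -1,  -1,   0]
Row reduce:
R2 → R2 - (1/3)·R1
R3 → R3 - (1)·R1
R3 → R3 + (3)·R2
REF = 
  [   6,   -2,   -2,    3]
  [   0, -1/3, -1/3,    1]
  [   0,    0,    0,    0]
Pivot columns: 1, 2 → 2 pivots.

rank(A) = 2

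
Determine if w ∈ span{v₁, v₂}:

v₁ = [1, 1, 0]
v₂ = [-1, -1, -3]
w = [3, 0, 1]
No

Form the augmented matrix and row-reduce:
[v₁|v₂|w] = 
  [  1,  -1,   3]
  [  1,  -1,   0]
  [  0,  -3,   1]
R2 → R2 - (1)·R1
Swap R2 ↔ R3
REF = 
  [  1,  -1,   3]
  [  0,  -3,   1]
  [  0,   0,  -3]

Row 3 reads [0 0 | -3], i.e. 0 = -3, so the system is inconsistent and w ∉ span{v₁, v₂}.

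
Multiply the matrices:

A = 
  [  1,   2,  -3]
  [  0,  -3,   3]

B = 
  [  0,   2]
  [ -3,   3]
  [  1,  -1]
A is 2×3 and B is 3×2, so AB is 2×2. Each entry is (row of A)·(column of B):
AB[1,1] = (1)(0) + (2)(-3) + (-3)(1) = -9
AB[1,2] = (1)(2) + (2)(3) + (-3)(-1) = 11
AB[2,1] = (0)(0) + (-3)(-3) + (3)(1) = 12
AB[2,2] = (0)(2) + (-3)(3) + (3)(-1) = -12

AB = 
  [ -9,  11]
  [ 12, -12]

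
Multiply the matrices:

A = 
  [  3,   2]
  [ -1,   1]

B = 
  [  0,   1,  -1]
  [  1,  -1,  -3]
AB = 
  [  2,   1,  -9]
  [  1,  -2,  -2]

A is 2×2 and B is 2×3, so AB is 2×3. Each entry is (row of A)·(column of B):
AB[1,1] = (3)(0) + (2)(1) = 2
AB[1,2] = (3)(1) + (2)(-1) = 1
AB[1,3] = (3)(-1) + (2)(-3) = -9
AB[2,1] = (-1)(0) + (1)(1) = 1
AB[2,2] = (-1)(1) + (1)(-1) = -2
AB[2,3] = (-1)(-1) + (1)(-3) = -2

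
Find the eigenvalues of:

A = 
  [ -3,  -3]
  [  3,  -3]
λ = -3 + 3i, -3 - 3i  (≈ -3 + 3i, -3 - 3i)

tr(A) = -6, det(A) = 18
Characteristic polynomial: λ² - tr(A)λ + det(A) = λ² + 6λ + 18
λ² + 6λ + 18 = 0  ⇒  λ = (-6 ± √((6)² - 4·(18)))/2 = (-6 ± √(-36))/2
  = -3 + 3i,  -3 - 3i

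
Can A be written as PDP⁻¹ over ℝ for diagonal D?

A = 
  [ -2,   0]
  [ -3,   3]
Yes

tr(A) = 1, det(A) = -6
Characteristic polynomial: λ² - tr(A)λ + det(A) = λ² - λ - 6
λ² - λ - 6 = (λ + 2)(λ - 3)
Eigenvalues: 3, -2
λ=-2: alg. mult. = 1, geom. mult. = 2 - rank(A - (-2)I) = 2 - 1 = 1
λ=3: alg. mult. = 1, geom. mult. = 2 - rank(A - (3)I) = 2 - 1 = 1
Sum of geometric multiplicities equals n, so A has n independent eigenvectors.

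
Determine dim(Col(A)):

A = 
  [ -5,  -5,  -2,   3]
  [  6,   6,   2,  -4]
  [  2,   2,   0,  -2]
Row reduce:
R2 → R2 + (6/5)·R1
R3 → R3 + (2/5)·R1
R3 → R3 - (2)·R2
REF = 
  [  -5,   -5,   -2,    3]
  [   0,    0, -2/5, -2/5]
  [   0,    0,    0,    0]
Pivot columns: 1, 3 → 2 pivots.
dim(Col(A)) = number of pivot columns = 2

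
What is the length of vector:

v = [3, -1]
3.162

||v||₂ = √((3)² + (-1)²) = √10 = 3.162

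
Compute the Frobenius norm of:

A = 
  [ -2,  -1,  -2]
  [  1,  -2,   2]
||A||_F = 4.243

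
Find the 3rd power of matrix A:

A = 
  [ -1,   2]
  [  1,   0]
A^3 = 
  [ -5,   6]
  [  3,  -2]

A² = A·A:
A²[1,1] = (-1)(-1) + (2)(1) = 3
A²[1,2] = (-1)(2) + (2)(0) = -2
A²[2,1] = (1)(-1) + (0)(1) = -1
A²[2,2] = (1)(2) + (0)(0) = 2
A² = 
  [  3,  -2]
  [ -1,   2]

A^3 = A^2·A:
A^3[1,1] = (3)(-1) + (-2)(1) = -5
A^3[1,2] = (3)(2) + (-2)(0) = 6
A^3[2,1] = (-1)(-1) + (2)(1) = 3
A^3[2,2] = (-1)(2) + (2)(0) = -2
A^3 = 
  [ -5,   6]
  [  3,  -2]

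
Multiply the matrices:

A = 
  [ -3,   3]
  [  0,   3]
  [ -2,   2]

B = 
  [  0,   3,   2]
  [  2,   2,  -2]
AB = 
  [  6,  -3, -12]
  [  6,   6,  -6]
  [  4,  -2,  -8]

A is 3×2 and B is 2×3, so AB is 3×3. Each entry is (row of A)·(column of B):
AB[1,1] = (-3)(0) + (3)(2) = 6
AB[1,2] = (-3)(3) + (3)(2) = -3
AB[1,3] = (-3)(2) + (3)(-2) = -12
AB[2,1] = (0)(0) + (3)(2) = 6
AB[2,2] = (0)(3) + (3)(2) = 6
AB[2,3] = (0)(2) + (3)(-2) = -6
AB[3,1] = (-2)(0) + (2)(2) = 4
AB[3,2] = (-2)(3) + (2)(2) = -2
AB[3,3] = (-2)(2) + (2)(-2) = -8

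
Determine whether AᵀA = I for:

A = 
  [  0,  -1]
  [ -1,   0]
Yes

AᵀA = 
  [  1,   0]
  [  0,   1]
= I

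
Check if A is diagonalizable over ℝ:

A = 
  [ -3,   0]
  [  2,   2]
Yes

tr(A) = -1, det(A) = -6
Characteristic polynomial: λ² - tr(A)λ + det(A) = λ² + λ - 6
λ² + λ - 6 = (λ + 3)(λ - 2)
Eigenvalues: 2, -3
λ=-3: alg. mult. = 1, geom. mult. = 2 - rank(A - (-3)I) = 2 - 1 = 1
λ=2: alg. mult. = 1, geom. mult. = 2 - rank(A - (2)I) = 2 - 1 = 1
Sum of geometric multiplicities equals n, so A has n independent eigenvectors.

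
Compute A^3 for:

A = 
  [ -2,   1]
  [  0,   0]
A² = A·A:
A²[1,1] = (-2)(-2) + (1)(0) = 4
A²[1,2] = (-2)(1) + (1)(0) = -2
A²[2,1] = (0)(-2) + (0)(0) = 0
A²[2,2] = (0)(1) + (0)(0) = 0
A² = 
  [  4,  -2]
  [  0,   0]

A^3 = A^2·A:
A^3[1,1] = (4)(-2) + (-2)(0) = -8
A^3[1,2] = (4)(1) + (-2)(0) = 4
A^3[2,1] = (0)(-2) + (0)(0) = 0
A^3[2,2] = (0)(1) + (0)(0) = 0
A^3 = 
  [ -8,   4]
  [  0,   0]

Therefore
A^3 = 
  [ -8,   4]
  [  0,   0]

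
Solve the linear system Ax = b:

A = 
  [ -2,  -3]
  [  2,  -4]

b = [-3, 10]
x = [3, -1]

Row reduce the augmented matrix [A|b]:
R2 → R2 + (1)·R1
REF = 
  [ -2,  -3,  -3]
  [  0,  -7,   7]

Back-substitution:
x₂ = 7 / (-7) = -1
x₁ = (-3 - (-3)(-1)) / (-2) = 3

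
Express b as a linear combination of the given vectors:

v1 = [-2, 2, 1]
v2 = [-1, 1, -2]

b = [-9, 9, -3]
c1 = 3, c2 = 3

b = 3·v1 + 3·v2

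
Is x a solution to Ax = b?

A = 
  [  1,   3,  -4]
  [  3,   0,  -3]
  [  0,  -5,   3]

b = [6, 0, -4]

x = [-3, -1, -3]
Yes

Ax = [6, 0, -4] = b ✓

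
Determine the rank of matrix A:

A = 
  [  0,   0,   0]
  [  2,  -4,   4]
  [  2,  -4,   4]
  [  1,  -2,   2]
Row reduce:
Swap R1 ↔ R2
R3 → R3 - (1)·R1
R4 → R4 - (1/2)·R1
REF = 
  [  2,  -4,   4]
  [  0,   0,   0]
  [  0,   0,   0]
  [  0,   0,   0]
Pivot columns: 1 → 1 pivot.

rank(A) = 1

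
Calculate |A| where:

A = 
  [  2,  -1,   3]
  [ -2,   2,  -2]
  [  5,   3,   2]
-22

Cofactor expansion along row 1:
det(A) = (2)·((2)(2) - (-2)(3)) - (-1)·((-2)(2) - (-2)(5)) + (3)·((-2)(3) - (2)(5))
  = (2)(10) - (-1)(6) + (3)(-16)
  = -22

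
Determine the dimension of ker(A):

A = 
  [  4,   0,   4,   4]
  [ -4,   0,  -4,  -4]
nullity(A) = 3

Row reduce:
R2 → R2 + (1)·R1
REF = 
  [  4,   0,   4,   4]
  [  0,   0,   0,   0]
Pivot columns: 1 → 1 pivot.
rank(A) = 1, so nullity(A) = 4 - 1 = 3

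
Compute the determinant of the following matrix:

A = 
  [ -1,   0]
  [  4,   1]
-1

For a 2×2 matrix, det = ad - bc = (-1)(1) - (0)(4) = -1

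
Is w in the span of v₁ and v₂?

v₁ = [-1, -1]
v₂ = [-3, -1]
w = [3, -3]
Yes

Form the augmented matrix and row-reduce:
[v₁|v₂|w] = 
  [ -1,  -3,   3]
  [ -1,  -1,  -3]
R2 → R2 - (1)·R1
REF = 
  [ -1,  -3,   3]
  [  0,   2,  -6]

No row of the form [0 0 | nonzero], so the system is consistent. Back-substitution gives c₁ = 6, c₂ = -3: w = (6)·v₁ + (-3)·v₂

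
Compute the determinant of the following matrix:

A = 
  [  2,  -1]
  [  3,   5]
13

For a 2×2 matrix, det = ad - bc = (2)(5) - (-1)(3) = 13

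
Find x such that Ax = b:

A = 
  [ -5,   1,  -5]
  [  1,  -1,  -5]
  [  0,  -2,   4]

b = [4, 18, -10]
Row reduce the augmented matrix [A|b]:
R2 → R2 + (1/5)·R1
R3 → R3 - (5/2)·R2
REF = 
  [  -5,    1,   -5,    4]
  [   0, -4/5,   -6, 94/5]
  [   0,    0,   19,  -57]

Back-substitution:
x₃ = (-57) / 19 = -3
x₂ = (94/5 - (-6)(-3)) / (-4/5) = -1
x₁ = (4 - (1)(-1) - (-5)(-3)) / (-5) = 2

x = [2, -1, -3]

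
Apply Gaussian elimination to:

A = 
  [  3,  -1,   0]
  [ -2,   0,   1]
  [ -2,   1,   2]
Row operations:
R2 → R2 + (2/3)·R1
R3 → R3 + (2/3)·R1
R3 → R3 + (1/2)·R2

Resulting echelon form:
REF = 
  [   3,   -1,    0]
  [   0, -2/3,    1]
  [   0,    0,  5/2]

Rank = 3 (number of non-zero pivot rows).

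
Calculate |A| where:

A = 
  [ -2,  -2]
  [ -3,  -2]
For a 2×2 matrix, det = ad - bc = (-2)(-2) - (-2)(-3) = -2

det(A) = -2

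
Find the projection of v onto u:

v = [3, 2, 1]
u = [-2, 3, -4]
v·u = (3)(-2) + (2)(3) + (1)(-4) = -4
u·u = (-2)² + (3)² + (-4)² = 29
proj_u(v) = (v·u / u·u) × u = (-4/29) × u

proj_u(v) = [8/29, -12/29, 16/29]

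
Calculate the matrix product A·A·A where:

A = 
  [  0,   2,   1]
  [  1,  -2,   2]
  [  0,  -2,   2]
A² = A·A:
A²[1,1] = (0)(0) + (2)(1) + (1)(0) = 2
A²[1,2] = (0)(2) + (2)(-2) + (1)(-2) = -6
A²[1,3] = (0)(1) + (2)(2) + (1)(2) = 6
A²[2,1] = (1)(0) + (-2)(1) + (2)(0) = -2
A²[2,2] = (1)(2) + (-2)(-2) + (2)(-2) = 2
A²[2,3] = (1)(1) + (-2)(2) + (2)(2) = 1
A²[3,1] = (0)(0) + (-2)(1) + (2)(0) = -2
A²[3,2] = (0)(2) + (-2)(-2) + (2)(-2) = 0
A²[3,3] = (0)(1) + (-2)(2) + (2)(2) = 0
A² = 
  [  2,  -6,   6]
  [ -2,   2,   1]
  [ -2,   0,   0]

A^3 = A^2·A:
A^3[1,1] = (2)(0) + (-6)(1) + (6)(0) = -6
A^3[1,2] = (2)(2) + (-6)(-2) + (6)(-2) = 4
A^3[1,3] = (2)(1) + (-6)(2) + (6)(2) = 2
A^3[2,1] = (-2)(0) + (2)(1) + (1)(0) = 2
A^3[2,2] = (-2)(2) + (2)(-2) + (1)(-2) = -10
A^3[2,3] = (-2)(1) + (2)(2) + (1)(2) = 4
A^3[3,1] = (-2)(0) + (0)(1) + (0)(0) = 0
A^3[3,2] = (-2)(2) + (0)(-2) + (0)(-2) = -4
A^3[3,3] = (-2)(1) + (0)(2) + (0)(2) = -2
A^3 = 
  [ -6,   4,   2]
  [  2, -10,   4]
  [  0,  -4,  -2]

Therefore
A^3 = 
  [ -6,   4,   2]
  [  2, -10,   4]
  [  0,  -4,  -2]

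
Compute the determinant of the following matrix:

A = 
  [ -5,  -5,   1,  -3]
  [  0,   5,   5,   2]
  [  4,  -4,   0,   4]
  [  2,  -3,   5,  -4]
Cofactor expansion along row 1: det(A) = a₁₁M₁₁ - a₁₂M₁₂ + a₁₃M₁₃ - a₁₄M₁₄

M₁₁ = det[[5, 5, 2]; [-4, 0, 4]; [-3, 5, -4]]
  = (5)·((0)(-4) - (4)(5)) - (5)·((-4)(-4) - (4)(-3)) + (2)·((-4)(5) - (0)(-3))
  = (5)(-20) - (5)(28) + (2)(-20)
  = -280
M₁₂ = det[[0, 5, 2]; [4, 0, 4]; [2, 5, -4]]
  = (0)·((0)(-4) - (4)(5)) - (5)·((4)(-4) - (4)(2)) + (2)·((4)(5) - (0)(2))
  = (0)(-20) - (5)(-24) + (2)(20)
  = 160
M₁₃ = det[[0, 5, 2]; [4, -4, 4]; [2, -3, -4]]
  = (0)·((-4)(-4) - (4)(-3)) - (5)·((4)(-4) - (4)(2)) + (2)·((4)(-3) - (-4)(2))
  = (0)(28) - (5)(-24) + (2)(-4)
  = 112
M₁₄ = det[[0, 5, 5]; [4, -4, 0]; [2, -3, 5]]
  = (0)·((-4)(5) - (0)(-3)) - (5)·((4)(5) - (0)(2)) + (5)·((4)(-3) - (-4)(2))
  = (0)(-20) - (5)(20) + (5)(-4)
  = -120

det(A) = (-5)(-280) - (-5)(160) + (1)(112) - (-3)(-120) = 1952

det(A) = 1952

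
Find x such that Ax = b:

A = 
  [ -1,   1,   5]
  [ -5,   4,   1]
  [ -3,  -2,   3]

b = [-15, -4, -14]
x = [1, 1, -3]

Row reduce the augmented matrix [A|b]:
R2 → R2 - (5)·R1
R3 → R3 - (3)·R1
R3 → R3 - (5)·R2
REF = 
  [  -1,    1,    5,  -15]
  [   0,   -1,  -24,   71]
  [   0,    0,  108, -324]

Back-substitution:
x₃ = (-324) / 108 = -3
x₂ = (71 - (-24)(-3)) / (-1) = 1
x₁ = (-15 - (1)(1) - (5)(-3)) / (-1) = 1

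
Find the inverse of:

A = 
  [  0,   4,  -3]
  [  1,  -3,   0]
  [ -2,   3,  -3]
det(A) = (0)·((-3)(-3) - (0)(3)) - (4)·((1)(-3) - (0)(-2)) + (-3)·((1)(3) - (-3)(-2))
  = (0)(9) - (4)(-3) + (-3)(-3)
  = 21
det(A) = 21 ≠ 0, so A is invertible.

Cofactors Cᵢⱼ = (-1)ⁱ⁺ʲ·Mᵢⱼ:
C = 
  [  9,   3,  -3]
  [  3,  -6,  -8]
  [ -9,  -3,  -4]

adj(A) = Cᵀ:
adj(A) = 
  [  9,   3,  -9]
  [  3,  -6,  -3]
  [ -3,  -8,  -4]

A⁻¹ = (1/21) · adj(A):
A⁻¹ = 
  [  3/7,   1/7,  -3/7]
  [  1/7,  -2/7,  -1/7]
  [ -1/7, -8/21, -4/21]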